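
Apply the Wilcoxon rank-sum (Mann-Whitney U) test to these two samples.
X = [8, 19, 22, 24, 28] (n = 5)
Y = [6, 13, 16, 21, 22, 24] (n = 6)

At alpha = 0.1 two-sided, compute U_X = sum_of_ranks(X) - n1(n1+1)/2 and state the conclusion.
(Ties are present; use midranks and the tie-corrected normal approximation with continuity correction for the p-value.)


Step 1: Combine and sort all 11 observations; assign midranks.
sorted (value, group): (6,Y), (8,X), (13,Y), (16,Y), (19,X), (21,Y), (22,X), (22,Y), (24,X), (24,Y), (28,X)
ranks: 6->1, 8->2, 13->3, 16->4, 19->5, 21->6, 22->7.5, 22->7.5, 24->9.5, 24->9.5, 28->11
Step 2: Rank sum for X: R1 = 2 + 5 + 7.5 + 9.5 + 11 = 35.
Step 3: U_X = R1 - n1(n1+1)/2 = 35 - 5*6/2 = 35 - 15 = 20.
       U_Y = n1*n2 - U_X = 30 - 20 = 10.
Step 4: Ties are present, so use the tie-corrected normal approximation (with continuity correction) for the p-value.
Step 5: p-value = 0.409176; compare to alpha = 0.1. fail to reject H0.

U_X = 20, p = 0.409176, fail to reject H0 at alpha = 0.1.


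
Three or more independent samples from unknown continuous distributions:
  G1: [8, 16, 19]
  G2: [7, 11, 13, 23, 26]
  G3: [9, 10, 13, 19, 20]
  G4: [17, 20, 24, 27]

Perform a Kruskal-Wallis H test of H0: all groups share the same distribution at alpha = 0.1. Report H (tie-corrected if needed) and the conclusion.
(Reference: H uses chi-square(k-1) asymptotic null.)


Step 1: Combine all N = 17 observations and assign midranks.
sorted (value, group, rank): (7,G2,1), (8,G1,2), (9,G3,3), (10,G3,4), (11,G2,5), (13,G2,6.5), (13,G3,6.5), (16,G1,8), (17,G4,9), (19,G1,10.5), (19,G3,10.5), (20,G3,12.5), (20,G4,12.5), (23,G2,14), (24,G4,15), (26,G2,16), (27,G4,17)
Step 2: Sum ranks within each group.
R_1 = 20.5 (n_1 = 3)
R_2 = 42.5 (n_2 = 5)
R_3 = 36.5 (n_3 = 5)
R_4 = 53.5 (n_4 = 4)
Step 3: H = 12/(N(N+1)) * sum(R_i^2/n_i) - 3(N+1)
     = 12/(17*18) * (20.5^2/3 + 42.5^2/5 + 36.5^2/5 + 53.5^2/4) - 3*18
     = 0.039216 * 1483.35 - 54
     = 4.170425.
Step 4: Ties present; correction factor C = 1 - 18/(17^3 - 17) = 0.996324. Corrected H = 4.170425 / 0.996324 = 4.185814.
Step 5: Under H0, H ~ chi^2(3); p-value = 0.242086.
Step 6: alpha = 0.1. fail to reject H0.

H = 4.1858, df = 3, p = 0.242086, fail to reject H0.


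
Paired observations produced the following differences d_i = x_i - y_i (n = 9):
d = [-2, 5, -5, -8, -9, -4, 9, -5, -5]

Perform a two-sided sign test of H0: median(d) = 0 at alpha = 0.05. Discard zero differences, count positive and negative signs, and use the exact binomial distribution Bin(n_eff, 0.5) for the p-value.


Step 1: Discard zero differences. Original n = 9; n_eff = number of nonzero differences = 9.
Nonzero differences (with sign): -2, +5, -5, -8, -9, -4, +9, -5, -5
Step 2: Count signs: positive = 2, negative = 7.
Step 3: Under H0: P(positive) = 0.5, so the number of positives S ~ Bin(9, 0.5).
Step 4: Two-sided exact p-value = sum of Bin(9,0.5) probabilities at or below the observed probability = 0.179688.
Step 5: alpha = 0.05. fail to reject H0.

n_eff = 9, pos = 2, neg = 7, p = 0.179688, fail to reject H0.


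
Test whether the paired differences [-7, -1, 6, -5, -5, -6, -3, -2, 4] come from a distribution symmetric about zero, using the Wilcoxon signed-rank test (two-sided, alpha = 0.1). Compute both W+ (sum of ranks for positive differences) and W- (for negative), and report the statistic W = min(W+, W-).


Step 1: Drop any zero differences (none here) and take |d_i|.
|d| = [7, 1, 6, 5, 5, 6, 3, 2, 4]
Step 2: Midrank |d_i| (ties get averaged ranks).
ranks: |7|->9, |1|->1, |6|->7.5, |5|->5.5, |5|->5.5, |6|->7.5, |3|->3, |2|->2, |4|->4
Step 3: Attach original signs; sum ranks with positive sign and with negative sign.
W+ = 7.5 + 4 = 11.5
W- = 9 + 1 + 5.5 + 5.5 + 7.5 + 3 + 2 = 33.5
(Check: W+ + W- = 45 should equal n(n+1)/2 = 45.)
Step 4: Test statistic W = min(W+, W-) = 11.5.
Step 5: Ties in |d|, so use the tie-corrected normal approximation.
        E[W] = n(n+1)/4 = 9*10/4 = 22.5.
        Tie groups: |d|=5 (t=2), |d|=6 (t=2); sum(t^3 - t) = 12.
        Var[W] = n(n+1)(2n+1)/24 - sum(t^3-t)/48 = 1710/24 - 12/48 = 71.
        z = (W - E[W]) / sqrt(Var[W]) = (11.5 - 22.5) / 8.4261 = -1.3055.
        Two-sided p = 2*Phi(z) = 0.191736.
Step 6: alpha = 0.1. fail to reject H0.

W+ = 11.5, W- = 33.5, W = min = 11.5, p = 0.191736, fail to reject H0.


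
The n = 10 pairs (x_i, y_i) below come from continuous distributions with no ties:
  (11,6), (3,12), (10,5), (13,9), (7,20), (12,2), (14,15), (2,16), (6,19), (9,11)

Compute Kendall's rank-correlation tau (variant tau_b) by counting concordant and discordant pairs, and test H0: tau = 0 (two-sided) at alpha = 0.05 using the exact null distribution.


Step 1: Enumerate the 45 unordered pairs (i,j) with i<j and classify each by sign(x_j-x_i) * sign(y_j-y_i).
  (1,2):dx=-8,dy=+6->D; (1,3):dx=-1,dy=-1->C; (1,4):dx=+2,dy=+3->C; (1,5):dx=-4,dy=+14->D
  (1,6):dx=+1,dy=-4->D; (1,7):dx=+3,dy=+9->C; (1,8):dx=-9,dy=+10->D; (1,9):dx=-5,dy=+13->D
  (1,10):dx=-2,dy=+5->D; (2,3):dx=+7,dy=-7->D; (2,4):dx=+10,dy=-3->D; (2,5):dx=+4,dy=+8->C
  (2,6):dx=+9,dy=-10->D; (2,7):dx=+11,dy=+3->C; (2,8):dx=-1,dy=+4->D; (2,9):dx=+3,dy=+7->C
  (2,10):dx=+6,dy=-1->D; (3,4):dx=+3,dy=+4->C; (3,5):dx=-3,dy=+15->D; (3,6):dx=+2,dy=-3->D
  (3,7):dx=+4,dy=+10->C; (3,8):dx=-8,dy=+11->D; (3,9):dx=-4,dy=+14->D; (3,10):dx=-1,dy=+6->D
  (4,5):dx=-6,dy=+11->D; (4,6):dx=-1,dy=-7->C; (4,7):dx=+1,dy=+6->C; (4,8):dx=-11,dy=+7->D
  (4,9):dx=-7,dy=+10->D; (4,10):dx=-4,dy=+2->D; (5,6):dx=+5,dy=-18->D; (5,7):dx=+7,dy=-5->D
  (5,8):dx=-5,dy=-4->C; (5,9):dx=-1,dy=-1->C; (5,10):dx=+2,dy=-9->D; (6,7):dx=+2,dy=+13->C
  (6,8):dx=-10,dy=+14->D; (6,9):dx=-6,dy=+17->D; (6,10):dx=-3,dy=+9->D; (7,8):dx=-12,dy=+1->D
  (7,9):dx=-8,dy=+4->D; (7,10):dx=-5,dy=-4->C; (8,9):dx=+4,dy=+3->C; (8,10):dx=+7,dy=-5->D
  (9,10):dx=+3,dy=-8->D
Step 2: C = 15, D = 30, total pairs = 45.
Step 3: tau = (C - D)/(n(n-1)/2) = (15 - 30)/45 = -0.333333.
Step 4: Exact two-sided p-value (enumerate n! = 3628800 permutations of y under H0): p = 0.216373.
Step 5: alpha = 0.05. fail to reject H0.

tau_b = -0.3333 (C=15, D=30), p = 0.216373, fail to reject H0.


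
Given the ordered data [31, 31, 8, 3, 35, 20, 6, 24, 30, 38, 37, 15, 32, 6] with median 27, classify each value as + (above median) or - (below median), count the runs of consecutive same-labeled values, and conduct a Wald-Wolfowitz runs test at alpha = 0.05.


Step 1: Compute median = 27; label A = above, B = below.
Labels in order: AABBABBBAAABAB  (n_A = 7, n_B = 7)
Step 2: Count runs R = 8.
Step 3: Under H0 (random ordering), E[R] = 2*n_A*n_B/(n_A+n_B) + 1 = 2*7*7/14 + 1 = 8.0000.
        Var[R] = 2*n_A*n_B*(2*n_A*n_B - n_A - n_B) / ((n_A+n_B)^2 * (n_A+n_B-1)) = 8232/2548 = 3.2308.
        SD[R] = 1.7974.
Step 4: R = E[R], so z = 0 with no continuity correction.
Step 5: Two-sided p-value via normal approximation = 2*(1 - Phi(|z|)) = 1.000000.
Step 6: alpha = 0.05. fail to reject H0.

R = 8, z = 0.0000, p = 1.000000, fail to reject H0.


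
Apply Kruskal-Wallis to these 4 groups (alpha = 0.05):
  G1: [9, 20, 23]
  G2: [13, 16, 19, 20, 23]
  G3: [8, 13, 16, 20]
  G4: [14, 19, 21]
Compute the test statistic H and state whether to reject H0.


Step 1: Combine all N = 15 observations and assign midranks.
sorted (value, group, rank): (8,G3,1), (9,G1,2), (13,G2,3.5), (13,G3,3.5), (14,G4,5), (16,G2,6.5), (16,G3,6.5), (19,G2,8.5), (19,G4,8.5), (20,G1,11), (20,G2,11), (20,G3,11), (21,G4,13), (23,G1,14.5), (23,G2,14.5)
Step 2: Sum ranks within each group.
R_1 = 27.5 (n_1 = 3)
R_2 = 44 (n_2 = 5)
R_3 = 22 (n_3 = 4)
R_4 = 26.5 (n_4 = 3)
Step 3: H = 12/(N(N+1)) * sum(R_i^2/n_i) - 3(N+1)
     = 12/(15*16) * (27.5^2/3 + 44^2/5 + 22^2/4 + 26.5^2/3) - 3*16
     = 0.050000 * 994.367 - 48
     = 1.718333.
Step 4: Ties present; correction factor C = 1 - 48/(15^3 - 15) = 0.985714. Corrected H = 1.718333 / 0.985714 = 1.743237.
Step 5: Under H0, H ~ chi^2(3); p-value = 0.627364.
Step 6: alpha = 0.05. fail to reject H0.

H = 1.7432, df = 3, p = 0.627364, fail to reject H0.


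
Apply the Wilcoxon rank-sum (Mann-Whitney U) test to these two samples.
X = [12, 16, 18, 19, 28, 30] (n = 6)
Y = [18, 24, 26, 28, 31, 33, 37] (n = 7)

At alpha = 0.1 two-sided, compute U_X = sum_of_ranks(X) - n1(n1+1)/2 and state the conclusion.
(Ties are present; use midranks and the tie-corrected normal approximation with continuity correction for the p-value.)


Step 1: Combine and sort all 13 observations; assign midranks.
sorted (value, group): (12,X), (16,X), (18,X), (18,Y), (19,X), (24,Y), (26,Y), (28,X), (28,Y), (30,X), (31,Y), (33,Y), (37,Y)
ranks: 12->1, 16->2, 18->3.5, 18->3.5, 19->5, 24->6, 26->7, 28->8.5, 28->8.5, 30->10, 31->11, 33->12, 37->13
Step 2: Rank sum for X: R1 = 1 + 2 + 3.5 + 5 + 8.5 + 10 = 30.
Step 3: U_X = R1 - n1(n1+1)/2 = 30 - 6*7/2 = 30 - 21 = 9.
       U_Y = n1*n2 - U_X = 42 - 9 = 33.
Step 4: Ties are present, so use the tie-corrected normal approximation (with continuity correction) for the p-value.
Step 5: p-value = 0.099478; compare to alpha = 0.1. reject H0.

U_X = 9, p = 0.099478, reject H0 at alpha = 0.1.


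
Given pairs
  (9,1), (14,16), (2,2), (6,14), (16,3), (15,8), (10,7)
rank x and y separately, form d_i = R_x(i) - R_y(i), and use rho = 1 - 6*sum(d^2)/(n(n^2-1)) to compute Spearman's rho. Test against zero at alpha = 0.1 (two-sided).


Step 1: Rank x and y separately (midranks; no ties here).
rank(x): 9->3, 14->5, 2->1, 6->2, 16->7, 15->6, 10->4
rank(y): 1->1, 16->7, 2->2, 14->6, 3->3, 8->5, 7->4
Step 2: d_i = R_x(i) - R_y(i); compute d_i^2.
  (3-1)^2=4, (5-7)^2=4, (1-2)^2=1, (2-6)^2=16, (7-3)^2=16, (6-5)^2=1, (4-4)^2=0
sum(d^2) = 42.
Step 3: rho = 1 - 6*42 / (7*(7^2 - 1)) = 1 - 252/336 = 0.250000.
Step 4: Under H0, t = rho * sqrt((n-2)/(1-rho^2)) = 0.5774 ~ t(5).
Step 5: Two-sided p-value from the t-distribution with 5 df = 0.588724.
Step 6: alpha = 0.1. fail to reject H0.

rho = 0.2500, p = 0.588724, fail to reject H0 at alpha = 0.1.


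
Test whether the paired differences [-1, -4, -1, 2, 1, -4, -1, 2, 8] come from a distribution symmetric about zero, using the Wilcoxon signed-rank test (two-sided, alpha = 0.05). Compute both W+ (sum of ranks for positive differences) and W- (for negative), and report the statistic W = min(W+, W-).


Step 1: Drop any zero differences (none here) and take |d_i|.
|d| = [1, 4, 1, 2, 1, 4, 1, 2, 8]
Step 2: Midrank |d_i| (ties get averaged ranks).
ranks: |1|->2.5, |4|->7.5, |1|->2.5, |2|->5.5, |1|->2.5, |4|->7.5, |1|->2.5, |2|->5.5, |8|->9
Step 3: Attach original signs; sum ranks with positive sign and with negative sign.
W+ = 5.5 + 2.5 + 5.5 + 9 = 22.5
W- = 2.5 + 7.5 + 2.5 + 7.5 + 2.5 = 22.5
(Check: W+ + W- = 45 should equal n(n+1)/2 = 45.)
Step 4: Test statistic W = min(W+, W-) = 22.5.
Step 5: Ties in |d|, so use the tie-corrected normal approximation.
        E[W] = n(n+1)/4 = 9*10/4 = 22.5.
        Tie groups: |d|=1 (t=4), |d|=2 (t=2), |d|=4 (t=2); sum(t^3 - t) = 72.
        Var[W] = n(n+1)(2n+1)/24 - sum(t^3-t)/48 = 1710/24 - 72/48 = 69.75.
        z = (W - E[W]) / sqrt(Var[W]) = (22.5 - 22.5) / 8.3516 = 0.0000.
        Two-sided p = 2*Phi(z) = 1.000000.
Step 6: alpha = 0.05. fail to reject H0.

W+ = 22.5, W- = 22.5, W = min = 22.5, p = 1.000000, fail to reject H0.


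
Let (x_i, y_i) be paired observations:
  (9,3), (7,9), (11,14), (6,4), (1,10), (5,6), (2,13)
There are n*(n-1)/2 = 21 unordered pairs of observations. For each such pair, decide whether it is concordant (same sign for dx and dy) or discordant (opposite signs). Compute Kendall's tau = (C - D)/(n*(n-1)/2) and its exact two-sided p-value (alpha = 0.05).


Step 1: Enumerate the 21 unordered pairs (i,j) with i<j and classify each by sign(x_j-x_i) * sign(y_j-y_i).
  (1,2):dx=-2,dy=+6->D; (1,3):dx=+2,dy=+11->C; (1,4):dx=-3,dy=+1->D; (1,5):dx=-8,dy=+7->D
  (1,6):dx=-4,dy=+3->D; (1,7):dx=-7,dy=+10->D; (2,3):dx=+4,dy=+5->C; (2,4):dx=-1,dy=-5->C
  (2,5):dx=-6,dy=+1->D; (2,6):dx=-2,dy=-3->C; (2,7):dx=-5,dy=+4->D; (3,4):dx=-5,dy=-10->C
  (3,5):dx=-10,dy=-4->C; (3,6):dx=-6,dy=-8->C; (3,7):dx=-9,dy=-1->C; (4,5):dx=-5,dy=+6->D
  (4,6):dx=-1,dy=+2->D; (4,7):dx=-4,dy=+9->D; (5,6):dx=+4,dy=-4->D; (5,7):dx=+1,dy=+3->C
  (6,7):dx=-3,dy=+7->D
Step 2: C = 9, D = 12, total pairs = 21.
Step 3: tau = (C - D)/(n(n-1)/2) = (9 - 12)/21 = -0.142857.
Step 4: Exact two-sided p-value (enumerate n! = 5040 permutations of y under H0): p = 0.772619.
Step 5: alpha = 0.05. fail to reject H0.

tau_b = -0.1429 (C=9, D=12), p = 0.772619, fail to reject H0.


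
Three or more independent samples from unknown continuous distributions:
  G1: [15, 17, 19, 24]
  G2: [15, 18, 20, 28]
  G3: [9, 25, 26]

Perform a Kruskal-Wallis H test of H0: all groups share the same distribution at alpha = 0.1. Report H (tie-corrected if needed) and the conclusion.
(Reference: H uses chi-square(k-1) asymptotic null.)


Step 1: Combine all N = 11 observations and assign midranks.
sorted (value, group, rank): (9,G3,1), (15,G1,2.5), (15,G2,2.5), (17,G1,4), (18,G2,5), (19,G1,6), (20,G2,7), (24,G1,8), (25,G3,9), (26,G3,10), (28,G2,11)
Step 2: Sum ranks within each group.
R_1 = 20.5 (n_1 = 4)
R_2 = 25.5 (n_2 = 4)
R_3 = 20 (n_3 = 3)
Step 3: H = 12/(N(N+1)) * sum(R_i^2/n_i) - 3(N+1)
     = 12/(11*12) * (20.5^2/4 + 25.5^2/4 + 20^2/3) - 3*12
     = 0.090909 * 400.958 - 36
     = 0.450758.
Step 4: Ties present; correction factor C = 1 - 6/(11^3 - 11) = 0.995455. Corrected H = 0.450758 / 0.995455 = 0.452816.
Step 5: Under H0, H ~ chi^2(2); p-value = 0.797393.
Step 6: alpha = 0.1. fail to reject H0.

H = 0.4528, df = 2, p = 0.797393, fail to reject H0.


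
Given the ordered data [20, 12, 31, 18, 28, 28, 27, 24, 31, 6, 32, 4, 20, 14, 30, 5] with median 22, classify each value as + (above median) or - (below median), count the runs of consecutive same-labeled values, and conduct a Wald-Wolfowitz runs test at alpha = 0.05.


Step 1: Compute median = 22; label A = above, B = below.
Labels in order: BBABAAAAABABBBAB  (n_A = 8, n_B = 8)
Step 2: Count runs R = 9.
Step 3: Under H0 (random ordering), E[R] = 2*n_A*n_B/(n_A+n_B) + 1 = 2*8*8/16 + 1 = 9.0000.
        Var[R] = 2*n_A*n_B*(2*n_A*n_B - n_A - n_B) / ((n_A+n_B)^2 * (n_A+n_B-1)) = 14336/3840 = 3.7333.
        SD[R] = 1.9322.
Step 4: R = E[R], so z = 0 with no continuity correction.
Step 5: Two-sided p-value via normal approximation = 2*(1 - Phi(|z|)) = 1.000000.
Step 6: alpha = 0.05. fail to reject H0.

R = 9, z = 0.0000, p = 1.000000, fail to reject H0.


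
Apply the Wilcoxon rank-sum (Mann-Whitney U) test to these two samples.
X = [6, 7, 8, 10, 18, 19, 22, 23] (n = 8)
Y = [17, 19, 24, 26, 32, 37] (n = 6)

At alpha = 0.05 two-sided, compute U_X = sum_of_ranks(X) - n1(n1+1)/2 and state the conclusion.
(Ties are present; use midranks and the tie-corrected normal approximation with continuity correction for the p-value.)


Step 1: Combine and sort all 14 observations; assign midranks.
sorted (value, group): (6,X), (7,X), (8,X), (10,X), (17,Y), (18,X), (19,X), (19,Y), (22,X), (23,X), (24,Y), (26,Y), (32,Y), (37,Y)
ranks: 6->1, 7->2, 8->3, 10->4, 17->5, 18->6, 19->7.5, 19->7.5, 22->9, 23->10, 24->11, 26->12, 32->13, 37->14
Step 2: Rank sum for X: R1 = 1 + 2 + 3 + 4 + 6 + 7.5 + 9 + 10 = 42.5.
Step 3: U_X = R1 - n1(n1+1)/2 = 42.5 - 8*9/2 = 42.5 - 36 = 6.5.
       U_Y = n1*n2 - U_X = 48 - 6.5 = 41.5.
Step 4: Ties are present, so use the tie-corrected normal approximation (with continuity correction) for the p-value.
Step 5: p-value = 0.028013; compare to alpha = 0.05. reject H0.

U_X = 6.5, p = 0.028013, reject H0 at alpha = 0.05.


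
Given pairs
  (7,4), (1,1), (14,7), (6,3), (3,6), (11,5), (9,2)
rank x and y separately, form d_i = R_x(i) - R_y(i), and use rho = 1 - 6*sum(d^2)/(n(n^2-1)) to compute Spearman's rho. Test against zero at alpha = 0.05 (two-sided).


Step 1: Rank x and y separately (midranks; no ties here).
rank(x): 7->4, 1->1, 14->7, 6->3, 3->2, 11->6, 9->5
rank(y): 4->4, 1->1, 7->7, 3->3, 6->6, 5->5, 2->2
Step 2: d_i = R_x(i) - R_y(i); compute d_i^2.
  (4-4)^2=0, (1-1)^2=0, (7-7)^2=0, (3-3)^2=0, (2-6)^2=16, (6-5)^2=1, (5-2)^2=9
sum(d^2) = 26.
Step 3: rho = 1 - 6*26 / (7*(7^2 - 1)) = 1 - 156/336 = 0.535714.
Step 4: Under H0, t = rho * sqrt((n-2)/(1-rho^2)) = 1.4186 ~ t(5).
Step 5: Two-sided p-value from the t-distribution with 5 df = 0.215217.
Step 6: alpha = 0.05. fail to reject H0.

rho = 0.5357, p = 0.215217, fail to reject H0 at alpha = 0.05.


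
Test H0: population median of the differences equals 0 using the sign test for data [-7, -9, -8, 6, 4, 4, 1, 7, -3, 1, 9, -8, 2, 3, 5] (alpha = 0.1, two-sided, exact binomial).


Step 1: Discard zero differences. Original n = 15; n_eff = number of nonzero differences = 15.
Nonzero differences (with sign): -7, -9, -8, +6, +4, +4, +1, +7, -3, +1, +9, -8, +2, +3, +5
Step 2: Count signs: positive = 10, negative = 5.
Step 3: Under H0: P(positive) = 0.5, so the number of positives S ~ Bin(15, 0.5).
Step 4: Two-sided exact p-value = sum of Bin(15,0.5) probabilities at or below the observed probability = 0.301758.
Step 5: alpha = 0.1. fail to reject H0.

n_eff = 15, pos = 10, neg = 5, p = 0.301758, fail to reject H0.


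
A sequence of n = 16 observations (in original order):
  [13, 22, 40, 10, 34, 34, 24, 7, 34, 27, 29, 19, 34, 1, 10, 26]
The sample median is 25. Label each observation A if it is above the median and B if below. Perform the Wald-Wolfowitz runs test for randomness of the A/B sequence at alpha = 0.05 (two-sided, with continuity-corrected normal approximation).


Step 1: Compute median = 25; label A = above, B = below.
Labels in order: BBABAABBAAABABBA  (n_A = 8, n_B = 8)
Step 2: Count runs R = 10.
Step 3: Under H0 (random ordering), E[R] = 2*n_A*n_B/(n_A+n_B) + 1 = 2*8*8/16 + 1 = 9.0000.
        Var[R] = 2*n_A*n_B*(2*n_A*n_B - n_A - n_B) / ((n_A+n_B)^2 * (n_A+n_B-1)) = 14336/3840 = 3.7333.
        SD[R] = 1.9322.
Step 4: Continuity-corrected z = (R - 0.5 - E[R]) / SD[R] = (10 - 0.5 - 9.0000) / 1.9322 = 0.2588.
Step 5: Two-sided p-value via normal approximation = 2*(1 - Phi(|z|)) = 0.795809.
Step 6: alpha = 0.05. fail to reject H0.

R = 10, z = 0.2588, p = 0.795809, fail to reject H0.


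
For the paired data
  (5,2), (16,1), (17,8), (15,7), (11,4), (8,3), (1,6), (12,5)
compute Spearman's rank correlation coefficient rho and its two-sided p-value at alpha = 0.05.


Step 1: Rank x and y separately (midranks; no ties here).
rank(x): 5->2, 16->7, 17->8, 15->6, 11->4, 8->3, 1->1, 12->5
rank(y): 2->2, 1->1, 8->8, 7->7, 4->4, 3->3, 6->6, 5->5
Step 2: d_i = R_x(i) - R_y(i); compute d_i^2.
  (2-2)^2=0, (7-1)^2=36, (8-8)^2=0, (6-7)^2=1, (4-4)^2=0, (3-3)^2=0, (1-6)^2=25, (5-5)^2=0
sum(d^2) = 62.
Step 3: rho = 1 - 6*62 / (8*(8^2 - 1)) = 1 - 372/504 = 0.261905.
Step 4: Under H0, t = rho * sqrt((n-2)/(1-rho^2)) = 0.6647 ~ t(6).
Step 5: Two-sided p-value from the t-distribution with 6 df = 0.530923.
Step 6: alpha = 0.05. fail to reject H0.

rho = 0.2619, p = 0.530923, fail to reject H0 at alpha = 0.05.


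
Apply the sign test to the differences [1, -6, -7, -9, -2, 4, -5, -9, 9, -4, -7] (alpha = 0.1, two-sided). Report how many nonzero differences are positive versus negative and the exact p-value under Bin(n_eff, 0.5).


Step 1: Discard zero differences. Original n = 11; n_eff = number of nonzero differences = 11.
Nonzero differences (with sign): +1, -6, -7, -9, -2, +4, -5, -9, +9, -4, -7
Step 2: Count signs: positive = 3, negative = 8.
Step 3: Under H0: P(positive) = 0.5, so the number of positives S ~ Bin(11, 0.5).
Step 4: Two-sided exact p-value = sum of Bin(11,0.5) probabilities at or below the observed probability = 0.226562.
Step 5: alpha = 0.1. fail to reject H0.

n_eff = 11, pos = 3, neg = 8, p = 0.226562, fail to reject H0.


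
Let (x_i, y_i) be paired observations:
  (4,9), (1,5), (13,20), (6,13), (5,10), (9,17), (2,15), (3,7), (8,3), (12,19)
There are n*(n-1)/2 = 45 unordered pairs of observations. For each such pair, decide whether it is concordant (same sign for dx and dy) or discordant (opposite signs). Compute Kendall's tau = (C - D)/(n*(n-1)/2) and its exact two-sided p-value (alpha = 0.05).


Step 1: Enumerate the 45 unordered pairs (i,j) with i<j and classify each by sign(x_j-x_i) * sign(y_j-y_i).
  (1,2):dx=-3,dy=-4->C; (1,3):dx=+9,dy=+11->C; (1,4):dx=+2,dy=+4->C; (1,5):dx=+1,dy=+1->C
  (1,6):dx=+5,dy=+8->C; (1,7):dx=-2,dy=+6->D; (1,8):dx=-1,dy=-2->C; (1,9):dx=+4,dy=-6->D
  (1,10):dx=+8,dy=+10->C; (2,3):dx=+12,dy=+15->C; (2,4):dx=+5,dy=+8->C; (2,5):dx=+4,dy=+5->C
  (2,6):dx=+8,dy=+12->C; (2,7):dx=+1,dy=+10->C; (2,8):dx=+2,dy=+2->C; (2,9):dx=+7,dy=-2->D
  (2,10):dx=+11,dy=+14->C; (3,4):dx=-7,dy=-7->C; (3,5):dx=-8,dy=-10->C; (3,6):dx=-4,dy=-3->C
  (3,7):dx=-11,dy=-5->C; (3,8):dx=-10,dy=-13->C; (3,9):dx=-5,dy=-17->C; (3,10):dx=-1,dy=-1->C
  (4,5):dx=-1,dy=-3->C; (4,6):dx=+3,dy=+4->C; (4,7):dx=-4,dy=+2->D; (4,8):dx=-3,dy=-6->C
  (4,9):dx=+2,dy=-10->D; (4,10):dx=+6,dy=+6->C; (5,6):dx=+4,dy=+7->C; (5,7):dx=-3,dy=+5->D
  (5,8):dx=-2,dy=-3->C; (5,9):dx=+3,dy=-7->D; (5,10):dx=+7,dy=+9->C; (6,7):dx=-7,dy=-2->C
  (6,8):dx=-6,dy=-10->C; (6,9):dx=-1,dy=-14->C; (6,10):dx=+3,dy=+2->C; (7,8):dx=+1,dy=-8->D
  (7,9):dx=+6,dy=-12->D; (7,10):dx=+10,dy=+4->C; (8,9):dx=+5,dy=-4->D; (8,10):dx=+9,dy=+12->C
  (9,10):dx=+4,dy=+16->C
Step 2: C = 35, D = 10, total pairs = 45.
Step 3: tau = (C - D)/(n(n-1)/2) = (35 - 10)/45 = 0.555556.
Step 4: Exact two-sided p-value (enumerate n! = 3628800 permutations of y under H0): p = 0.028609.
Step 5: alpha = 0.05. reject H0.

tau_b = 0.5556 (C=35, D=10), p = 0.028609, reject H0.


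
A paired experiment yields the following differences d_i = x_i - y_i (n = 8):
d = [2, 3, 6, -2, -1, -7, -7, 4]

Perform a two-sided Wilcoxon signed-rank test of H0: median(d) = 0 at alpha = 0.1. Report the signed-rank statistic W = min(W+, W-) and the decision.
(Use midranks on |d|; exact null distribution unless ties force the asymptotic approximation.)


Step 1: Drop any zero differences (none here) and take |d_i|.
|d| = [2, 3, 6, 2, 1, 7, 7, 4]
Step 2: Midrank |d_i| (ties get averaged ranks).
ranks: |2|->2.5, |3|->4, |6|->6, |2|->2.5, |1|->1, |7|->7.5, |7|->7.5, |4|->5
Step 3: Attach original signs; sum ranks with positive sign and with negative sign.
W+ = 2.5 + 4 + 6 + 5 = 17.5
W- = 2.5 + 1 + 7.5 + 7.5 = 18.5
(Check: W+ + W- = 36 should equal n(n+1)/2 = 36.)
Step 4: Test statistic W = min(W+, W-) = 17.5.
Step 5: Ties in |d|, so use the tie-corrected normal approximation.
        E[W] = n(n+1)/4 = 8*9/4 = 18.
        Tie groups: |d|=2 (t=2), |d|=7 (t=2); sum(t^3 - t) = 12.
        Var[W] = n(n+1)(2n+1)/24 - sum(t^3-t)/48 = 1224/24 - 12/48 = 50.75.
        z = (W - E[W]) / sqrt(Var[W]) = (17.5 - 18) / 7.1239 = -0.0702.
        Two-sided p = 2*Phi(z) = 0.944045.
Step 6: alpha = 0.1. fail to reject H0.

W+ = 17.5, W- = 18.5, W = min = 17.5, p = 0.944045, fail to reject H0.


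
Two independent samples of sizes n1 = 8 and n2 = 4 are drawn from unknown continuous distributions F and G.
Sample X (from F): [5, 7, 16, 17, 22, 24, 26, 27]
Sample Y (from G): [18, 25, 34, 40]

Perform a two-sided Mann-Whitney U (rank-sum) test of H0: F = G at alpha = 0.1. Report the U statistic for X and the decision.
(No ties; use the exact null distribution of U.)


Step 1: Combine and sort all 12 observations; assign midranks.
sorted (value, group): (5,X), (7,X), (16,X), (17,X), (18,Y), (22,X), (24,X), (25,Y), (26,X), (27,X), (34,Y), (40,Y)
ranks: 5->1, 7->2, 16->3, 17->4, 18->5, 22->6, 24->7, 25->8, 26->9, 27->10, 34->11, 40->12
Step 2: Rank sum for X: R1 = 1 + 2 + 3 + 4 + 6 + 7 + 9 + 10 = 42.
Step 3: U_X = R1 - n1(n1+1)/2 = 42 - 8*9/2 = 42 - 36 = 6.
       U_Y = n1*n2 - U_X = 32 - 6 = 26.
Step 4: No ties, so the exact null distribution of U (based on enumerating the C(12,8) = 495 equally likely rank assignments) gives the two-sided p-value.
Step 5: p-value = 0.109091; compare to alpha = 0.1. fail to reject H0.

U_X = 6, p = 0.109091, fail to reject H0 at alpha = 0.1.


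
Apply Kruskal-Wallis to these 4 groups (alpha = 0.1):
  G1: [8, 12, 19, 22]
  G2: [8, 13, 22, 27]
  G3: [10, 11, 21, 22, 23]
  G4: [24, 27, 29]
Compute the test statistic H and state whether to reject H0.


Step 1: Combine all N = 16 observations and assign midranks.
sorted (value, group, rank): (8,G1,1.5), (8,G2,1.5), (10,G3,3), (11,G3,4), (12,G1,5), (13,G2,6), (19,G1,7), (21,G3,8), (22,G1,10), (22,G2,10), (22,G3,10), (23,G3,12), (24,G4,13), (27,G2,14.5), (27,G4,14.5), (29,G4,16)
Step 2: Sum ranks within each group.
R_1 = 23.5 (n_1 = 4)
R_2 = 32 (n_2 = 4)
R_3 = 37 (n_3 = 5)
R_4 = 43.5 (n_4 = 3)
Step 3: H = 12/(N(N+1)) * sum(R_i^2/n_i) - 3(N+1)
     = 12/(16*17) * (23.5^2/4 + 32^2/4 + 37^2/5 + 43.5^2/3) - 3*17
     = 0.044118 * 1298.61 - 51
     = 6.291728.
Step 4: Ties present; correction factor C = 1 - 36/(16^3 - 16) = 0.991176. Corrected H = 6.291728 / 0.991176 = 6.347737.
Step 5: Under H0, H ~ chi^2(3); p-value = 0.095865.
Step 6: alpha = 0.1. reject H0.

H = 6.3477, df = 3, p = 0.095865, reject H0.


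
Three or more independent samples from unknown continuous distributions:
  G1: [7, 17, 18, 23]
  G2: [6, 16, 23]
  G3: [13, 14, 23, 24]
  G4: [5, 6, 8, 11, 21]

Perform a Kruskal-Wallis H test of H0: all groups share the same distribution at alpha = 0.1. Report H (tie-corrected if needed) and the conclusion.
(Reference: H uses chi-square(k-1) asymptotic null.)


Step 1: Combine all N = 16 observations and assign midranks.
sorted (value, group, rank): (5,G4,1), (6,G2,2.5), (6,G4,2.5), (7,G1,4), (8,G4,5), (11,G4,6), (13,G3,7), (14,G3,8), (16,G2,9), (17,G1,10), (18,G1,11), (21,G4,12), (23,G1,14), (23,G2,14), (23,G3,14), (24,G3,16)
Step 2: Sum ranks within each group.
R_1 = 39 (n_1 = 4)
R_2 = 25.5 (n_2 = 3)
R_3 = 45 (n_3 = 4)
R_4 = 26.5 (n_4 = 5)
Step 3: H = 12/(N(N+1)) * sum(R_i^2/n_i) - 3(N+1)
     = 12/(16*17) * (39^2/4 + 25.5^2/3 + 45^2/4 + 26.5^2/5) - 3*17
     = 0.044118 * 1243.7 - 51
     = 3.869118.
Step 4: Ties present; correction factor C = 1 - 30/(16^3 - 16) = 0.992647. Corrected H = 3.869118 / 0.992647 = 3.897778.
Step 5: Under H0, H ~ chi^2(3); p-value = 0.272716.
Step 6: alpha = 0.1. fail to reject H0.

H = 3.8978, df = 3, p = 0.272716, fail to reject H0.


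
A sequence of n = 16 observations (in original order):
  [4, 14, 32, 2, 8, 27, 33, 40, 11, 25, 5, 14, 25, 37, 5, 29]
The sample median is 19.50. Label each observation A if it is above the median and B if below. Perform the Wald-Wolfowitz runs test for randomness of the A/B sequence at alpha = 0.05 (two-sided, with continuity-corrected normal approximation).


Step 1: Compute median = 19.50; label A = above, B = below.
Labels in order: BBABBAAABABBAABA  (n_A = 8, n_B = 8)
Step 2: Count runs R = 10.
Step 3: Under H0 (random ordering), E[R] = 2*n_A*n_B/(n_A+n_B) + 1 = 2*8*8/16 + 1 = 9.0000.
        Var[R] = 2*n_A*n_B*(2*n_A*n_B - n_A - n_B) / ((n_A+n_B)^2 * (n_A+n_B-1)) = 14336/3840 = 3.7333.
        SD[R] = 1.9322.
Step 4: Continuity-corrected z = (R - 0.5 - E[R]) / SD[R] = (10 - 0.5 - 9.0000) / 1.9322 = 0.2588.
Step 5: Two-sided p-value via normal approximation = 2*(1 - Phi(|z|)) = 0.795809.
Step 6: alpha = 0.05. fail to reject H0.

R = 10, z = 0.2588, p = 0.795809, fail to reject H0.


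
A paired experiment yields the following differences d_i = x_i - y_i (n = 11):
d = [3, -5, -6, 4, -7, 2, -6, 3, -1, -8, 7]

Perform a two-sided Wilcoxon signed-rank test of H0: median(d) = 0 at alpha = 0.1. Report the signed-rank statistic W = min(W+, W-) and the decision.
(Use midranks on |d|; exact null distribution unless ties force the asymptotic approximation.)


Step 1: Drop any zero differences (none here) and take |d_i|.
|d| = [3, 5, 6, 4, 7, 2, 6, 3, 1, 8, 7]
Step 2: Midrank |d_i| (ties get averaged ranks).
ranks: |3|->3.5, |5|->6, |6|->7.5, |4|->5, |7|->9.5, |2|->2, |6|->7.5, |3|->3.5, |1|->1, |8|->11, |7|->9.5
Step 3: Attach original signs; sum ranks with positive sign and with negative sign.
W+ = 3.5 + 5 + 2 + 3.5 + 9.5 = 23.5
W- = 6 + 7.5 + 9.5 + 7.5 + 1 + 11 = 42.5
(Check: W+ + W- = 66 should equal n(n+1)/2 = 66.)
Step 4: Test statistic W = min(W+, W-) = 23.5.
Step 5: Ties in |d|, so use the tie-corrected normal approximation.
        E[W] = n(n+1)/4 = 11*12/4 = 33.
        Tie groups: |d|=3 (t=2), |d|=6 (t=2), |d|=7 (t=2); sum(t^3 - t) = 18.
        Var[W] = n(n+1)(2n+1)/24 - sum(t^3-t)/48 = 3036/24 - 18/48 = 126.125.
        z = (W - E[W]) / sqrt(Var[W]) = (23.5 - 33) / 11.2305 = -0.8459.
        Two-sided p = 2*Phi(z) = 0.397604.
Step 6: alpha = 0.1. fail to reject H0.

W+ = 23.5, W- = 42.5, W = min = 23.5, p = 0.397604, fail to reject H0.


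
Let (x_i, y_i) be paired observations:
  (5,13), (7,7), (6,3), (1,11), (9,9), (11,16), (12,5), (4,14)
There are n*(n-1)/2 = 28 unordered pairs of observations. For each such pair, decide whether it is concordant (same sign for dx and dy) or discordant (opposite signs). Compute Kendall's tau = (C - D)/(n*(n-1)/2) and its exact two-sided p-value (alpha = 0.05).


Step 1: Enumerate the 28 unordered pairs (i,j) with i<j and classify each by sign(x_j-x_i) * sign(y_j-y_i).
  (1,2):dx=+2,dy=-6->D; (1,3):dx=+1,dy=-10->D; (1,4):dx=-4,dy=-2->C; (1,5):dx=+4,dy=-4->D
  (1,6):dx=+6,dy=+3->C; (1,7):dx=+7,dy=-8->D; (1,8):dx=-1,dy=+1->D; (2,3):dx=-1,dy=-4->C
  (2,4):dx=-6,dy=+4->D; (2,5):dx=+2,dy=+2->C; (2,6):dx=+4,dy=+9->C; (2,7):dx=+5,dy=-2->D
  (2,8):dx=-3,dy=+7->D; (3,4):dx=-5,dy=+8->D; (3,5):dx=+3,dy=+6->C; (3,6):dx=+5,dy=+13->C
  (3,7):dx=+6,dy=+2->C; (3,8):dx=-2,dy=+11->D; (4,5):dx=+8,dy=-2->D; (4,6):dx=+10,dy=+5->C
  (4,7):dx=+11,dy=-6->D; (4,8):dx=+3,dy=+3->C; (5,6):dx=+2,dy=+7->C; (5,7):dx=+3,dy=-4->D
  (5,8):dx=-5,dy=+5->D; (6,7):dx=+1,dy=-11->D; (6,8):dx=-7,dy=-2->C; (7,8):dx=-8,dy=+9->D
Step 2: C = 12, D = 16, total pairs = 28.
Step 3: tau = (C - D)/(n(n-1)/2) = (12 - 16)/28 = -0.142857.
Step 4: Exact two-sided p-value (enumerate n! = 40320 permutations of y under H0): p = 0.719544.
Step 5: alpha = 0.05. fail to reject H0.

tau_b = -0.1429 (C=12, D=16), p = 0.719544, fail to reject H0.


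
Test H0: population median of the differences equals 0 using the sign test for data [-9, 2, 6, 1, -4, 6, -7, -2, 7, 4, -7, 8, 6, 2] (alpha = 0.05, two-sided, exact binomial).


Step 1: Discard zero differences. Original n = 14; n_eff = number of nonzero differences = 14.
Nonzero differences (with sign): -9, +2, +6, +1, -4, +6, -7, -2, +7, +4, -7, +8, +6, +2
Step 2: Count signs: positive = 9, negative = 5.
Step 3: Under H0: P(positive) = 0.5, so the number of positives S ~ Bin(14, 0.5).
Step 4: Two-sided exact p-value = sum of Bin(14,0.5) probabilities at or below the observed probability = 0.423950.
Step 5: alpha = 0.05. fail to reject H0.

n_eff = 14, pos = 9, neg = 5, p = 0.423950, fail to reject H0.


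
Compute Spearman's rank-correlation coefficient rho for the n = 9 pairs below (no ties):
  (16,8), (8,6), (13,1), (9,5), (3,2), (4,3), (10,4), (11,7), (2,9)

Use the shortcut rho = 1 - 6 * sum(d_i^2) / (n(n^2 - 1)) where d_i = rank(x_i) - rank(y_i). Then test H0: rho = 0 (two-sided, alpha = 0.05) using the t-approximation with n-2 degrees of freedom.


Step 1: Rank x and y separately (midranks; no ties here).
rank(x): 16->9, 8->4, 13->8, 9->5, 3->2, 4->3, 10->6, 11->7, 2->1
rank(y): 8->8, 6->6, 1->1, 5->5, 2->2, 3->3, 4->4, 7->7, 9->9
Step 2: d_i = R_x(i) - R_y(i); compute d_i^2.
  (9-8)^2=1, (4-6)^2=4, (8-1)^2=49, (5-5)^2=0, (2-2)^2=0, (3-3)^2=0, (6-4)^2=4, (7-7)^2=0, (1-9)^2=64
sum(d^2) = 122.
Step 3: rho = 1 - 6*122 / (9*(9^2 - 1)) = 1 - 732/720 = -0.016667.
Step 4: Under H0, t = rho * sqrt((n-2)/(1-rho^2)) = -0.0441 ~ t(7).
Step 5: Two-sided p-value from the t-distribution with 7 df = 0.966055.
Step 6: alpha = 0.05. fail to reject H0.

rho = -0.0167, p = 0.966055, fail to reject H0 at alpha = 0.05.


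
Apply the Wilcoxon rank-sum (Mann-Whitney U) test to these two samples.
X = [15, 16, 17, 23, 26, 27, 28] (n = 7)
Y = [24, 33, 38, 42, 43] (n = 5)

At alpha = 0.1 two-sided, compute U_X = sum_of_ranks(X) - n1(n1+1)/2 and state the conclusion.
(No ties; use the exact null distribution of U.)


Step 1: Combine and sort all 12 observations; assign midranks.
sorted (value, group): (15,X), (16,X), (17,X), (23,X), (24,Y), (26,X), (27,X), (28,X), (33,Y), (38,Y), (42,Y), (43,Y)
ranks: 15->1, 16->2, 17->3, 23->4, 24->5, 26->6, 27->7, 28->8, 33->9, 38->10, 42->11, 43->12
Step 2: Rank sum for X: R1 = 1 + 2 + 3 + 4 + 6 + 7 + 8 = 31.
Step 3: U_X = R1 - n1(n1+1)/2 = 31 - 7*8/2 = 31 - 28 = 3.
       U_Y = n1*n2 - U_X = 35 - 3 = 32.
Step 4: No ties, so the exact null distribution of U (based on enumerating the C(12,7) = 792 equally likely rank assignments) gives the two-sided p-value.
Step 5: p-value = 0.017677; compare to alpha = 0.1. reject H0.

U_X = 3, p = 0.017677, reject H0 at alpha = 0.1.


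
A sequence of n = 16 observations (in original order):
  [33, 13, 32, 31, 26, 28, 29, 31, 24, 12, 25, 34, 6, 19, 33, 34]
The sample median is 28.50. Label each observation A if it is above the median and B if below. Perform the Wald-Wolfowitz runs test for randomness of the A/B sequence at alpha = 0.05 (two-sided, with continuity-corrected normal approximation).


Step 1: Compute median = 28.50; label A = above, B = below.
Labels in order: ABAABBAABBBABBAA  (n_A = 8, n_B = 8)
Step 2: Count runs R = 9.
Step 3: Under H0 (random ordering), E[R] = 2*n_A*n_B/(n_A+n_B) + 1 = 2*8*8/16 + 1 = 9.0000.
        Var[R] = 2*n_A*n_B*(2*n_A*n_B - n_A - n_B) / ((n_A+n_B)^2 * (n_A+n_B-1)) = 14336/3840 = 3.7333.
        SD[R] = 1.9322.
Step 4: R = E[R], so z = 0 with no continuity correction.
Step 5: Two-sided p-value via normal approximation = 2*(1 - Phi(|z|)) = 1.000000.
Step 6: alpha = 0.05. fail to reject H0.

R = 9, z = 0.0000, p = 1.000000, fail to reject H0.


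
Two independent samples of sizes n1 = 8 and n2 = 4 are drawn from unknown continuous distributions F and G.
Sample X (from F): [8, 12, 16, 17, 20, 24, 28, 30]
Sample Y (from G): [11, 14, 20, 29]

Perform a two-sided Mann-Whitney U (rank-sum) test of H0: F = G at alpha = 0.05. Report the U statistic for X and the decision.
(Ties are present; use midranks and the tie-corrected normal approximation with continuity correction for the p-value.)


Step 1: Combine and sort all 12 observations; assign midranks.
sorted (value, group): (8,X), (11,Y), (12,X), (14,Y), (16,X), (17,X), (20,X), (20,Y), (24,X), (28,X), (29,Y), (30,X)
ranks: 8->1, 11->2, 12->3, 14->4, 16->5, 17->6, 20->7.5, 20->7.5, 24->9, 28->10, 29->11, 30->12
Step 2: Rank sum for X: R1 = 1 + 3 + 5 + 6 + 7.5 + 9 + 10 + 12 = 53.5.
Step 3: U_X = R1 - n1(n1+1)/2 = 53.5 - 8*9/2 = 53.5 - 36 = 17.5.
       U_Y = n1*n2 - U_X = 32 - 17.5 = 14.5.
Step 4: Ties are present, so use the tie-corrected normal approximation (with continuity correction) for the p-value.
Step 5: p-value = 0.864901; compare to alpha = 0.05. fail to reject H0.

U_X = 17.5, p = 0.864901, fail to reject H0 at alpha = 0.05.


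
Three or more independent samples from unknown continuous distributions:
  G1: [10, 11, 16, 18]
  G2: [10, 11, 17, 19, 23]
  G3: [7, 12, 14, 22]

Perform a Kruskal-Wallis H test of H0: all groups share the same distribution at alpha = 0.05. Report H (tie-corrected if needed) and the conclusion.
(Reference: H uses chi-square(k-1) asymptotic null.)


Step 1: Combine all N = 13 observations and assign midranks.
sorted (value, group, rank): (7,G3,1), (10,G1,2.5), (10,G2,2.5), (11,G1,4.5), (11,G2,4.5), (12,G3,6), (14,G3,7), (16,G1,8), (17,G2,9), (18,G1,10), (19,G2,11), (22,G3,12), (23,G2,13)
Step 2: Sum ranks within each group.
R_1 = 25 (n_1 = 4)
R_2 = 40 (n_2 = 5)
R_3 = 26 (n_3 = 4)
Step 3: H = 12/(N(N+1)) * sum(R_i^2/n_i) - 3(N+1)
     = 12/(13*14) * (25^2/4 + 40^2/5 + 26^2/4) - 3*14
     = 0.065934 * 645.25 - 42
     = 0.543956.
Step 4: Ties present; correction factor C = 1 - 12/(13^3 - 13) = 0.994505. Corrected H = 0.543956 / 0.994505 = 0.546961.
Step 5: Under H0, H ~ chi^2(2); p-value = 0.760727.
Step 6: alpha = 0.05. fail to reject H0.

H = 0.5470, df = 2, p = 0.760727, fail to reject H0.


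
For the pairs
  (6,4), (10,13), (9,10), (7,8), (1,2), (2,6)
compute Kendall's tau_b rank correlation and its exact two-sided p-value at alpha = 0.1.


Step 1: Enumerate the 15 unordered pairs (i,j) with i<j and classify each by sign(x_j-x_i) * sign(y_j-y_i).
  (1,2):dx=+4,dy=+9->C; (1,3):dx=+3,dy=+6->C; (1,4):dx=+1,dy=+4->C; (1,5):dx=-5,dy=-2->C
  (1,6):dx=-4,dy=+2->D; (2,3):dx=-1,dy=-3->C; (2,4):dx=-3,dy=-5->C; (2,5):dx=-9,dy=-11->C
  (2,6):dx=-8,dy=-7->C; (3,4):dx=-2,dy=-2->C; (3,5):dx=-8,dy=-8->C; (3,6):dx=-7,dy=-4->C
  (4,5):dx=-6,dy=-6->C; (4,6):dx=-5,dy=-2->C; (5,6):dx=+1,dy=+4->C
Step 2: C = 14, D = 1, total pairs = 15.
Step 3: tau = (C - D)/(n(n-1)/2) = (14 - 1)/15 = 0.866667.
Step 4: Exact two-sided p-value (enumerate n! = 720 permutations of y under H0): p = 0.016667.
Step 5: alpha = 0.1. reject H0.

tau_b = 0.8667 (C=14, D=1), p = 0.016667, reject H0.


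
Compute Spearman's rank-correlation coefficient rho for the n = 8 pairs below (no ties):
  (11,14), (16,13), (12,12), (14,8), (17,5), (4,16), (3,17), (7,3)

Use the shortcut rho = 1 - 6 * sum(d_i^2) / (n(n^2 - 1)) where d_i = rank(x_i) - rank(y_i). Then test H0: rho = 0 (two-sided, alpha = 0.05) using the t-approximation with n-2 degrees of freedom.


Step 1: Rank x and y separately (midranks; no ties here).
rank(x): 11->4, 16->7, 12->5, 14->6, 17->8, 4->2, 3->1, 7->3
rank(y): 14->6, 13->5, 12->4, 8->3, 5->2, 16->7, 17->8, 3->1
Step 2: d_i = R_x(i) - R_y(i); compute d_i^2.
  (4-6)^2=4, (7-5)^2=4, (5-4)^2=1, (6-3)^2=9, (8-2)^2=36, (2-7)^2=25, (1-8)^2=49, (3-1)^2=4
sum(d^2) = 132.
Step 3: rho = 1 - 6*132 / (8*(8^2 - 1)) = 1 - 792/504 = -0.571429.
Step 4: Under H0, t = rho * sqrt((n-2)/(1-rho^2)) = -1.7056 ~ t(6).
Step 5: Two-sided p-value from the t-distribution with 6 df = 0.138960.
Step 6: alpha = 0.05. fail to reject H0.

rho = -0.5714, p = 0.138960, fail to reject H0 at alpha = 0.05.


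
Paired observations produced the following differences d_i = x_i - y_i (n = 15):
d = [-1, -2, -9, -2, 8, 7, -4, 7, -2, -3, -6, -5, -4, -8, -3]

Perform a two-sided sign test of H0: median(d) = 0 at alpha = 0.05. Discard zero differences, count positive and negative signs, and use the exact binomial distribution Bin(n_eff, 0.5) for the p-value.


Step 1: Discard zero differences. Original n = 15; n_eff = number of nonzero differences = 15.
Nonzero differences (with sign): -1, -2, -9, -2, +8, +7, -4, +7, -2, -3, -6, -5, -4, -8, -3
Step 2: Count signs: positive = 3, negative = 12.
Step 3: Under H0: P(positive) = 0.5, so the number of positives S ~ Bin(15, 0.5).
Step 4: Two-sided exact p-value = sum of Bin(15,0.5) probabilities at or below the observed probability = 0.035156.
Step 5: alpha = 0.05. reject H0.

n_eff = 15, pos = 3, neg = 12, p = 0.035156, reject H0.


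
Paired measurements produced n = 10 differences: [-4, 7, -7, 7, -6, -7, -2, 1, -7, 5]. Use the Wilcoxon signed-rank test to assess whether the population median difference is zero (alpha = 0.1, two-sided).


Step 1: Drop any zero differences (none here) and take |d_i|.
|d| = [4, 7, 7, 7, 6, 7, 2, 1, 7, 5]
Step 2: Midrank |d_i| (ties get averaged ranks).
ranks: |4|->3, |7|->8, |7|->8, |7|->8, |6|->5, |7|->8, |2|->2, |1|->1, |7|->8, |5|->4
Step 3: Attach original signs; sum ranks with positive sign and with negative sign.
W+ = 8 + 8 + 1 + 4 = 21
W- = 3 + 8 + 5 + 8 + 2 + 8 = 34
(Check: W+ + W- = 55 should equal n(n+1)/2 = 55.)
Step 4: Test statistic W = min(W+, W-) = 21.
Step 5: Ties in |d|, so use the tie-corrected normal approximation.
        E[W] = n(n+1)/4 = 10*11/4 = 27.5.
        Tie groups: |d|=7 (t=5); sum(t^3 - t) = 120.
        Var[W] = n(n+1)(2n+1)/24 - sum(t^3-t)/48 = 2310/24 - 120/48 = 93.75.
        z = (W - E[W]) / sqrt(Var[W]) = (21 - 27.5) / 9.6825 = -0.6713.
        Two-sided p = 2*Phi(z) = 0.502019.
Step 6: alpha = 0.1. fail to reject H0.

W+ = 21, W- = 34, W = min = 21, p = 0.502019, fail to reject H0.


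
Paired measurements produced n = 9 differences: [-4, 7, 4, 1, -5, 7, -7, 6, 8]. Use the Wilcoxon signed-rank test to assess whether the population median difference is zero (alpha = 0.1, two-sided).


Step 1: Drop any zero differences (none here) and take |d_i|.
|d| = [4, 7, 4, 1, 5, 7, 7, 6, 8]
Step 2: Midrank |d_i| (ties get averaged ranks).
ranks: |4|->2.5, |7|->7, |4|->2.5, |1|->1, |5|->4, |7|->7, |7|->7, |6|->5, |8|->9
Step 3: Attach original signs; sum ranks with positive sign and with negative sign.
W+ = 7 + 2.5 + 1 + 7 + 5 + 9 = 31.5
W- = 2.5 + 4 + 7 = 13.5
(Check: W+ + W- = 45 should equal n(n+1)/2 = 45.)
Step 4: Test statistic W = min(W+, W-) = 13.5.
Step 5: Ties in |d|, so use the tie-corrected normal approximation.
        E[W] = n(n+1)/4 = 9*10/4 = 22.5.
        Tie groups: |d|=4 (t=2), |d|=7 (t=3); sum(t^3 - t) = 30.
        Var[W] = n(n+1)(2n+1)/24 - sum(t^3-t)/48 = 1710/24 - 30/48 = 70.625.
        z = (W - E[W]) / sqrt(Var[W]) = (13.5 - 22.5) / 8.4039 = -1.0709.
        Two-sided p = 2*Phi(z) = 0.284198.
Step 6: alpha = 0.1. fail to reject H0.

W+ = 31.5, W- = 13.5, W = min = 13.5, p = 0.284198, fail to reject H0.
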